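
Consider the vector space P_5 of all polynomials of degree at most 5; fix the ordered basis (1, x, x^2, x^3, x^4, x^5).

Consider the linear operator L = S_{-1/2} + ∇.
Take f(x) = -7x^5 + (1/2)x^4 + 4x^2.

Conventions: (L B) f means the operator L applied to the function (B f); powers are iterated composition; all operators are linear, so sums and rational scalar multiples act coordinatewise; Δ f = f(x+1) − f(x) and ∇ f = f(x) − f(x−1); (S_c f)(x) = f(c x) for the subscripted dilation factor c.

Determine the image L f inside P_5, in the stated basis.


the image equals g(x) = (7/32)x^5 - (1119/32)x^4 + 72x^3 - 72x^2 + 45x - 23/2

S_{-1/2} f = (7/32)x^5 + (1/32)x^4 + x^2
∇ f = -35x^4 + 72x^3 - 73x^2 + 45x - 23/2
(S_{-1/2} + ∇) f = (7/32)x^5 - (1119/32)x^4 + 72x^3 - 72x^2 + 45x - 23/2


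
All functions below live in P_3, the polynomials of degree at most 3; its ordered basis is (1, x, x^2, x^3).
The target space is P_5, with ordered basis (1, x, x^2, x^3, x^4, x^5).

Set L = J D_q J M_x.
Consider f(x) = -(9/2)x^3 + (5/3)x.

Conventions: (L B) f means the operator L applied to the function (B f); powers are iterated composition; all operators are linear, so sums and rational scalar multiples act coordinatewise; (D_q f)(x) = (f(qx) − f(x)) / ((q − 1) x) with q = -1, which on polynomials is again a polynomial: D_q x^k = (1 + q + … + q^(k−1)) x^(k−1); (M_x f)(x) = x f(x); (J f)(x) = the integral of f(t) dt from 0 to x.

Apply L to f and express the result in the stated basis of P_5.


the result is g(x) = -(9/50)x^5 + (5/27)x^3

M_x f = -(9/2)x^4 + (5/3)x^2
J M_x f = -(9/10)x^5 + (5/9)x^3
D_q (J M_x) f = -(9/10)x^4 + (5/9)x^2
J D_q (J M_x) f = -(9/50)x^5 + (5/27)x^3


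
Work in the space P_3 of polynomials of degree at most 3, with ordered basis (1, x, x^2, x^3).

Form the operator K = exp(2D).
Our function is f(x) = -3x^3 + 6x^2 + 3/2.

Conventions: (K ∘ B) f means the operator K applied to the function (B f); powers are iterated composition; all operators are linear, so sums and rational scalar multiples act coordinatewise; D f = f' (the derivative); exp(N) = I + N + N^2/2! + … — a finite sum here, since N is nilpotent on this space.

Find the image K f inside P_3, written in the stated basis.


the result is g(x) = -3x^3 - 12x^2 - 12x + 3/2

order-1 term: -18x^2 + 24x
order-2 term: -36x + 24
order-3 term: -24
the series for exp(2D) f terminates at order 3
exp(2D) f = -3x^3 - 12x^2 - 12x + 3/2


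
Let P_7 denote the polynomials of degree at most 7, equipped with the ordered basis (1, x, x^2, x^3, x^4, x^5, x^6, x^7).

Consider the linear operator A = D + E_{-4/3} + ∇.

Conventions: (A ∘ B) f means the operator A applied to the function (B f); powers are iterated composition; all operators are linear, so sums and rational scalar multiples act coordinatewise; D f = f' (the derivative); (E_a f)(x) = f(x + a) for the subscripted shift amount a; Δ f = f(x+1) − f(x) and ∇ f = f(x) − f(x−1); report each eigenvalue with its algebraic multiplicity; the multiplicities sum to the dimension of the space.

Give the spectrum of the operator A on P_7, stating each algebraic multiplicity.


image of 1: 1
image of x: x + 2/3
image of x^2: x^2 + (4/3)x + 7/9
image of x^3: x^3 + 2x^2 + (7/3)x - 37/27
image of x^4: x^4 + (8/3)x^3 + (14/3)x^2 - (148/27)x + 175/81
image of x^5: x^5 + (10/3)x^4 + (70/9)x^3 - (370/27)x^2 + (875/81)x - 781/243
image of x^6: x^6 + 4x^5 + (35/3)x^4 - (740/27)x^3 + (875/27)x^2 - (1562/81)x + 3367/729
image of x^7: x^7 + (14/3)x^6 + (49/3)x^5 - (1295/27)x^4 + (6125/81)x^3 - (5467/81)x^2 + (23569/729)x - 14197/2187
the matrix is upper triangular; its diagonal is (1, 1, 1, 1, 1, 1, 1, 1)
for a triangular matrix the eigenvalues are the diagonal entries, with algebraic multiplicity their repetition count

λ = 1 (multiplicity 8)


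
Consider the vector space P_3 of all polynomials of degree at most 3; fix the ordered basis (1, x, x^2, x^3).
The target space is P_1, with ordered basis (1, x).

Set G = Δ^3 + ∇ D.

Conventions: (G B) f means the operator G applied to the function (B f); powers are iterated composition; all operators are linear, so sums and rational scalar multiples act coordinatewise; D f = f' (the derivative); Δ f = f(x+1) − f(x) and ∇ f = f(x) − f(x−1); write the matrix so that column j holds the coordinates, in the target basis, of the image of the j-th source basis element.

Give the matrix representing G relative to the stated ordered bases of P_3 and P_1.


the matrix is [[0, 0, 2, 3]; [0, 0, 0, 6]] (rows listed top to bottom)

image of 1: 0
image of x: 0
image of x^2: 2
image of x^3: 6x + 3
each image's coordinates form column j of the matrix


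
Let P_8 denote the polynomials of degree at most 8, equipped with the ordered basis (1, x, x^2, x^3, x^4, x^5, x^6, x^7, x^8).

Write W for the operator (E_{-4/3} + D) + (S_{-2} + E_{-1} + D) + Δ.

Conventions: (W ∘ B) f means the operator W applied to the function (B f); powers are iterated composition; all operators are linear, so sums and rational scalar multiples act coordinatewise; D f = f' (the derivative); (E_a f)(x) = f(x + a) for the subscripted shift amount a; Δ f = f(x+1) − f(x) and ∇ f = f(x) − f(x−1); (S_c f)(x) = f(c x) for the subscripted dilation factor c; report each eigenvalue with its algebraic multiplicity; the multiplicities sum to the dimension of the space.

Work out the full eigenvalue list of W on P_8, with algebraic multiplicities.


image of 1: 3
image of x: 2/3
image of x^2: 6x^2 + (4/3)x + 34/9
image of x^3: -6x^3 + 2x^2 + (34/3)x - 64/27
image of x^4: 18x^4 + (8/3)x^3 + (68/3)x^2 - (256/27)x + 418/81
image of x^5: -30x^5 + (10/3)x^4 + (340/9)x^3 - (640/27)x^2 + (2090/81)x - 1024/243
image of x^6: 66x^6 + 4x^5 + (170/3)x^4 - (1280/27)x^3 + (2090/27)x^2 - (2048/81)x + 5554/729
image of x^7: -126x^7 + (14/3)x^6 + (238/3)x^5 - (2240/27)x^4 + (14630/81)x^3 - (7168/81)x^2 + (38878/729)x - 16384/2187
image of x^8: 258x^8 + (16/3)x^7 + (952/9)x^6 - (3584/27)x^5 + (29260/81)x^4 - (57344/243)x^3 + (155512/729)x^2 - (131072/2187)x + 78658/6561
the matrix is upper triangular; its diagonal is (3, 0, 6, -6, 18, -30, 66, -126, 258)
for a triangular matrix the eigenvalues are the diagonal entries, with algebraic multiplicity their repetition count

λ = -126 (multiplicity 1), λ = -30 (multiplicity 1), λ = -6 (multiplicity 1), λ = 0 (multiplicity 1), λ = 3 (multiplicity 1), λ = 6 (multiplicity 1), λ = 18 (multiplicity 1), λ = 66 (multiplicity 1), λ = 258 (multiplicity 1)


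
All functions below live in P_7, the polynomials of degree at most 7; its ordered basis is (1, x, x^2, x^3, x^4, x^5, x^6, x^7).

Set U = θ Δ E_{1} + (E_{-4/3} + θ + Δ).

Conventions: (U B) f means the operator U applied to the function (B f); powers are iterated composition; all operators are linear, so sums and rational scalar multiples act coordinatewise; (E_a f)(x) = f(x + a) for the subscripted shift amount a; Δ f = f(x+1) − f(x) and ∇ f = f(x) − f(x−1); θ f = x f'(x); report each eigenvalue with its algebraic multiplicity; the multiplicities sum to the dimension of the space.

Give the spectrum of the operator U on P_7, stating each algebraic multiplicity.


image of 1: 1
image of x: 2x - 1/3
image of x^2: 3x^2 + (4/3)x + 25/9
image of x^3: 4x^3 + 5x^2 + (52/3)x - 37/27
image of x^4: 5x^4 + (32/3)x^3 + (158/3)x^2 + (608/27)x + 337/81
image of x^5: 6x^5 + (55/3)x^4 + (1060/9)x^3 + (3410/27)x^2 + (7760/81)x - 781/243
image of x^6: 7x^6 + 28x^5 + (665/3)x^4 + (10600/27)x^3 + (13835/27)x^2 + (13504/81)x + 4825/729
image of x^7: 8x^7 + (119/3)x^6 + (1120/3)x^5 + (25165/27)x^4 + (139370/81)x^3 + (99995/81)x^2 + (355264/729)x - 14197/2187
the matrix is upper triangular; its diagonal is (1, 2, 3, 4, 5, 6, 7, 8)
for a triangular matrix the eigenvalues are the diagonal entries, with algebraic multiplicity their repetition count

λ = 1 (multiplicity 1), λ = 2 (multiplicity 1), λ = 3 (multiplicity 1), λ = 4 (multiplicity 1), λ = 5 (multiplicity 1), λ = 6 (multiplicity 1), λ = 7 (multiplicity 1), λ = 8 (multiplicity 1)


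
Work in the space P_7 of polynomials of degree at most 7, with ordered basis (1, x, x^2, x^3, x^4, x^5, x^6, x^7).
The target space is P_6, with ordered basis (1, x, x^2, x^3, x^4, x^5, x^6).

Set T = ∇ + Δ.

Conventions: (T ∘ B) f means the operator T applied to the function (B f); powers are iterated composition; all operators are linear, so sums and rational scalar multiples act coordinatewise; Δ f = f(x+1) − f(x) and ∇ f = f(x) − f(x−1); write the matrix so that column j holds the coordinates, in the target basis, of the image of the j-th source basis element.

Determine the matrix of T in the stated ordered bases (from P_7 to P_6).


image of 1: 0
image of x: 2
image of x^2: 4x
image of x^3: 6x^2 + 2
image of x^4: 8x^3 + 8x
image of x^5: 10x^4 + 20x^2 + 2
image of x^6: 12x^5 + 40x^3 + 12x
image of x^7: 14x^6 + 70x^4 + 42x^2 + 2
each image's coordinates form column j of the matrix

the matrix is [[0, 2, 0, 2, 0, 2, 0, 2]; [0, 0, 4, 0, 8, 0, 12, 0]; [0, 0, 0, 6, 0, 20, 0, 42]; [0, 0, 0, 0, 8, 0, 40, 0]; [0, 0, 0, 0, 0, 10, 0, 70]; [0, 0, 0, 0, 0, 0, 12, 0]; [0, 0, 0, 0, 0, 0, 0, 14]] (rows listed top to bottom)


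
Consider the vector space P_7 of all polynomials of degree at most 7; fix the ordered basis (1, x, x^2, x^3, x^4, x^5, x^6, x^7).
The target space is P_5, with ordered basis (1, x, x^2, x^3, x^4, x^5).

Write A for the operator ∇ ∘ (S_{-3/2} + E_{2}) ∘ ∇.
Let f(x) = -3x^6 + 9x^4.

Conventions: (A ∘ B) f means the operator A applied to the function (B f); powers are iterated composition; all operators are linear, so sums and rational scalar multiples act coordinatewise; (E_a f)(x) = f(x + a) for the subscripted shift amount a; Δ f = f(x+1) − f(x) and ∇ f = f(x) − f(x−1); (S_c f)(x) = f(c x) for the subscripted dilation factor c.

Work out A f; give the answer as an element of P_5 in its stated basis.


∇ f = -18x^5 + 45x^4 - 24x^3 - 9x^2 + 18x - 6
S_{-3/2} ∇ f = (2187/16)x^5 + (3645/16)x^4 + 81x^3 - (81/4)x^2 - 27x - 6
E_{2} ∇ f = -18x^5 - 135x^4 - 384x^3 - 513x^2 - 306x - 54
(S_{-3/2} + E_{2}) ∇ f = (1899/16)x^5 + (1485/16)x^4 - 303x^3 - (2133/4)x^2 - 333x - 60
∇ (S_{-3/2} + E_{2}) ∇ f = (9495/16)x^4 - (6525/8)x^3 - 279x^2 - (6075/16)x - 615/8

g(x) = (9495/16)x^4 - (6525/8)x^3 - 279x^2 - (6075/16)x - 615/8


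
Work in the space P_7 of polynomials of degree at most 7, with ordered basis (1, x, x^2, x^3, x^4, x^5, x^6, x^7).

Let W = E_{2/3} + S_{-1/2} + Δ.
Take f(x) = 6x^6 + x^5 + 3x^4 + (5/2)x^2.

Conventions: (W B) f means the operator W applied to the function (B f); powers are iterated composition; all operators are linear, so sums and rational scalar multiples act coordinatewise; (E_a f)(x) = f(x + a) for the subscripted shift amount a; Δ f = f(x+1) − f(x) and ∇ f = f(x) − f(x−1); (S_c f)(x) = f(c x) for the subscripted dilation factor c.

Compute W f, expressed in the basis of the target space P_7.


the image equals g(x) = (195/32)x^6 + (1951/32)x^5 + (6793/48)x^4 + 190x^3 + (32371/216)x^2 + (5720/81)x + 7223/486

E_{2/3} f = 6x^6 + 25x^5 + (139/3)x^4 + 48x^3 + (1687/54)x^2 + (1022/81)x + 574/243
S_{-1/2} f = (3/32)x^6 - (1/32)x^5 + (3/16)x^4 + (5/8)x^2
Δ f = 36x^5 + 95x^4 + 142x^3 + 118x^2 + 58x + 25/2
(E_{2/3} + S_{-1/2} + Δ) f = (195/32)x^6 + (1951/32)x^5 + (6793/48)x^4 + 190x^3 + (32371/216)x^2 + (5720/81)x + 7223/486


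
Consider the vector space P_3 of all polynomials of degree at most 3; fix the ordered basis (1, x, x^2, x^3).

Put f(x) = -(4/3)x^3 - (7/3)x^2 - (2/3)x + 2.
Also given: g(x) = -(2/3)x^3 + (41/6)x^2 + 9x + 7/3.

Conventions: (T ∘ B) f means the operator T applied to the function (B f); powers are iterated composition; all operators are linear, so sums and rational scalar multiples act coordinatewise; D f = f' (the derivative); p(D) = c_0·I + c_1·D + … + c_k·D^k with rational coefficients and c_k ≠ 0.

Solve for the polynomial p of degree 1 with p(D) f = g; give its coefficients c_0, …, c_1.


c_0 = 1/2, c_1 = -2

D^0 f = -(4/3)x^3 - (7/3)x^2 - (2/3)x + 2
D^1 f = -4x^2 - (14/3)x - 2/3
matching coefficients of g against c_0 f + c_1 Df + … from the top degree down determines the c_i
solution: c_0 = 1/2, c_1 = -2


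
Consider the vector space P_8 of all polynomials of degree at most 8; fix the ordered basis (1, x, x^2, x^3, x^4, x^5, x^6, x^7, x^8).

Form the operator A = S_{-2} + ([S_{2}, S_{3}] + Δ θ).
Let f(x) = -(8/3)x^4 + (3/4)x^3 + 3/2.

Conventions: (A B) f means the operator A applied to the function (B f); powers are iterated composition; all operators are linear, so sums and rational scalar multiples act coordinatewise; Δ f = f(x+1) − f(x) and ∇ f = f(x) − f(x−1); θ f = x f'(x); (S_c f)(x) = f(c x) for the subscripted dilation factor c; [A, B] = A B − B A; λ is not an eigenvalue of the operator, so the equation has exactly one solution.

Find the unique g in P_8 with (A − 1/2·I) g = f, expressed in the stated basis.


the result is g(x) = -(16/93)x^4 - (1303/3162)x^3 + (8261/3689)x^2 + (55247/55335)x - 227174/55335

write g with unknown coordinates in the stated basis and equate coefficients in (A − 1/2·I) g = f
solving from the highest basis element down gives g = -(16/93)x^4 - (1303/3162)x^3 + (8261/3689)x^2 + (55247/55335)x - 227174/55335
check: A g = -(256/93)x^4 + (860/1581)x^3 + (8261/7378)x^2 + (55247/110670)x - 61169/110670
so A g − 1/2·g = -(8/3)x^4 + (3/4)x^3 + 3/2 = f ✓


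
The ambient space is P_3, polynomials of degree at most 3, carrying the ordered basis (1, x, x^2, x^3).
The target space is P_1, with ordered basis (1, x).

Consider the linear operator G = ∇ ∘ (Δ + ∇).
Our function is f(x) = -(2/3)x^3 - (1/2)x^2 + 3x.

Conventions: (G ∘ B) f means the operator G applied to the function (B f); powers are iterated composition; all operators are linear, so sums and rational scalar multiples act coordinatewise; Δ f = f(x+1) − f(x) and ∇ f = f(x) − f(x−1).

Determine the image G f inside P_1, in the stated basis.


Δ f = -2x^2 - 3x + 11/6
∇ f = -2x^2 + x + 17/6
(Δ + ∇) f = -4x^2 - 2x + 14/3
∇ (Δ + ∇) f = -8x + 2

the image equals g(x) = -8x + 2


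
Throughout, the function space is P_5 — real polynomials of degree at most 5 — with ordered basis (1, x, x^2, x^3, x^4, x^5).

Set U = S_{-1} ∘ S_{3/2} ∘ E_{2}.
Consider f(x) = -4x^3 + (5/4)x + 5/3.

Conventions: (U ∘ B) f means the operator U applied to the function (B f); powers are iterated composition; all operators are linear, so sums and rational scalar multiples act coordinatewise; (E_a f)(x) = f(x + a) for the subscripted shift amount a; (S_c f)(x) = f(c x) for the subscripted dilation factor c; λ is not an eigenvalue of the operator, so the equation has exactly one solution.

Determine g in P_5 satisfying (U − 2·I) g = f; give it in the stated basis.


write g with unknown coordinates in the stated basis and equate coefficients in (U − 2·I) g = f
solving from the highest basis element down gives g = (32/43)x^3 - (1728/43)x^2 + (38953/602)x - 24422/903
check: U g = -(108/43)x^3 - (3456/43)x^2 + (157317/1204)x - 47339/903
so U g − 2·g = -4x^3 + (5/4)x + 5/3 = f ✓

the image equals g(x) = (32/43)x^3 - (1728/43)x^2 + (38953/602)x - 24422/903


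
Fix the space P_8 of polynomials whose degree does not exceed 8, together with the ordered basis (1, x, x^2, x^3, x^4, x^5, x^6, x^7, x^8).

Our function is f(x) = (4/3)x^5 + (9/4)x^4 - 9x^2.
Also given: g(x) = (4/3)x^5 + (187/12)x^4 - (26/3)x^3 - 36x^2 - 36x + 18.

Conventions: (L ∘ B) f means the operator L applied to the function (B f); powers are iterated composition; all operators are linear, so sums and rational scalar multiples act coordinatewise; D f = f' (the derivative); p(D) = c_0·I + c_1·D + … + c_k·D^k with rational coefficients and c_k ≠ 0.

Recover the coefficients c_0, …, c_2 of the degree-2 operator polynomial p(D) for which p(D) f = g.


p(D) = I + 2·D − D^2, i.e. c_0 = 1, c_1 = 2, c_2 = -1

D^0 f = (4/3)x^5 + (9/4)x^4 - 9x^2
D^1 f = (20/3)x^4 + 9x^3 - 18x
D^2 f = (80/3)x^3 + 27x^2 - 18
matching coefficients of g against c_0 f + c_1 Df + … from the top degree down determines the c_i
solution: c_0 = 1, c_1 = 2, c_2 = -1


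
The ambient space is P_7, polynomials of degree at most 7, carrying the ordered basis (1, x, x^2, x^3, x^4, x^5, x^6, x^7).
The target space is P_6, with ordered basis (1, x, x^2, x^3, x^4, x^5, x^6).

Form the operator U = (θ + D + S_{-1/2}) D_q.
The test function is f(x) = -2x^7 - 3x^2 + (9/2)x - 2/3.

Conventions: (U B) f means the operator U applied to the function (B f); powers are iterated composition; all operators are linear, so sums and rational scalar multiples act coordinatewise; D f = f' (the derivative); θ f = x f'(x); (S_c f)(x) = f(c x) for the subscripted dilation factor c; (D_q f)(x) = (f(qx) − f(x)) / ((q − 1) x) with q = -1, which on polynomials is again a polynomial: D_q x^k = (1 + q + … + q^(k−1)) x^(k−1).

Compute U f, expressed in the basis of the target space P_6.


the result is g(x) = -(385/32)x^6 - 12x^5 + 9/2

D_q f = -2x^6 + 9/2
θ D_q f = -12x^6
D D_q f = -12x^5
S_{-1/2} D_q f = -(1/32)x^6 + 9/2
(θ + D + S_{-1/2}) D_q f = -(385/32)x^6 - 12x^5 + 9/2


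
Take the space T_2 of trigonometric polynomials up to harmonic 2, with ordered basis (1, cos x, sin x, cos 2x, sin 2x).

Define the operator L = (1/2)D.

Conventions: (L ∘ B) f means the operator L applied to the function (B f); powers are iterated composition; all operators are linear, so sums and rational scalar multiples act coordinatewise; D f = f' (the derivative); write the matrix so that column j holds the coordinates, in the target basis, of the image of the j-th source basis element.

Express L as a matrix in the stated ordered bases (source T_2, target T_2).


the matrix is [[0, 0, 0, 0, 0]; [0, 0, 1/2, 0, 0]; [0, -1/2, 0, 0, 0]; [0, 0, 0, 0, 1]; [0, 0, 0, -1, 0]] (rows listed top to bottom)

image of 1: 0
image of cos x: -(1/2)sin x
image of sin x: (1/2)cos x
image of cos 2x: -sin 2x
image of sin 2x: cos 2x
each image's coordinates form column j of the matrix


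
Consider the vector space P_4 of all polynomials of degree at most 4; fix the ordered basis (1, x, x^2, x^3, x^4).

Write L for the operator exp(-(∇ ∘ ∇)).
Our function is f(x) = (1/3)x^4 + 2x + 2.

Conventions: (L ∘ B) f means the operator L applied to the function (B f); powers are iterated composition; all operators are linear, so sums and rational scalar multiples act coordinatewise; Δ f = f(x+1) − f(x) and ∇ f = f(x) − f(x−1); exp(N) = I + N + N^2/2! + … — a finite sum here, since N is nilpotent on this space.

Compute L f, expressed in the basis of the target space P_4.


g(x) = (1/3)x^4 - 4x^2 + 10x + 4/3

order-1 term: -4x^2 + 8x - 14/3
order-2 term: 4
the series for exp(-(∇ ∘ ∇)) f terminates at order 2
exp(-(∇ ∘ ∇)) f = (1/3)x^4 - 4x^2 + 10x + 4/3


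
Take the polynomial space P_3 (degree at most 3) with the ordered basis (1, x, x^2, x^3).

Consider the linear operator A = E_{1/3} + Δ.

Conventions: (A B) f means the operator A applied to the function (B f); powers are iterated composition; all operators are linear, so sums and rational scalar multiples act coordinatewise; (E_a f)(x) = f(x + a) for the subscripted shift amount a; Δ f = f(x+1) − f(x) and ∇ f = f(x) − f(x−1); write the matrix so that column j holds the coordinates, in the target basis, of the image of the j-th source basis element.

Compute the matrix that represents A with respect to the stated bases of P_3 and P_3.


the matrix is [[1, 4/3, 10/9, 28/27]; [0, 1, 8/3, 10/3]; [0, 0, 1, 4]; [0, 0, 0, 1]] (rows listed top to bottom)

image of 1: 1
image of x: x + 4/3
image of x^2: x^2 + (8/3)x + 10/9
image of x^3: x^3 + 4x^2 + (10/3)x + 28/27
each image's coordinates form column j of the matrix


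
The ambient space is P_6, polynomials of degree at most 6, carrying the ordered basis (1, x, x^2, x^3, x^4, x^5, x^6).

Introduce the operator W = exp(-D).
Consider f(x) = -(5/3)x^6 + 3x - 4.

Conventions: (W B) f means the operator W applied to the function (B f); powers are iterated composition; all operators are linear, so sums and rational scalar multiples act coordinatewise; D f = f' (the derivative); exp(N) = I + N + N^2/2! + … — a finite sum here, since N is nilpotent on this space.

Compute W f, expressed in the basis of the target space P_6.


the image equals g(x) = -(5/3)x^6 + 10x^5 - 25x^4 + (100/3)x^3 - 25x^2 + 13x - 26/3

order-1 term: 10x^5 - 3
order-2 term: -25x^4
order-3 term: (100/3)x^3
order-4 term: -25x^2
order-5 term: 10x
order-6 term: -5/3
the series for exp(-D) f terminates at order 6
exp(-D) f = -(5/3)x^6 + 10x^5 - 25x^4 + (100/3)x^3 - 25x^2 + 13x - 26/3


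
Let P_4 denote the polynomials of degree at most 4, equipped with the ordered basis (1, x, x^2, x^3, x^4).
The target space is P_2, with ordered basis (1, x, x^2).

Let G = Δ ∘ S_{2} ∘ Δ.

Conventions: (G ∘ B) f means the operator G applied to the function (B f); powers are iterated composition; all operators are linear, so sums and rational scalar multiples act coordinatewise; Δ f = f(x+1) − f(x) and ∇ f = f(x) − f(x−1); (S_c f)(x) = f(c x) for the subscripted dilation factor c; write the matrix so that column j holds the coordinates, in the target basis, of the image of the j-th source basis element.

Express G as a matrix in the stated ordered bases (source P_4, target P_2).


the matrix is [[0, 0, 4, 18, 64]; [0, 0, 0, 24, 144]; [0, 0, 0, 0, 96]] (rows listed top to bottom)

image of 1: 0
image of x: 0
image of x^2: 4
image of x^3: 24x + 18
image of x^4: 96x^2 + 144x + 64
each image's coordinates form column j of the matrix


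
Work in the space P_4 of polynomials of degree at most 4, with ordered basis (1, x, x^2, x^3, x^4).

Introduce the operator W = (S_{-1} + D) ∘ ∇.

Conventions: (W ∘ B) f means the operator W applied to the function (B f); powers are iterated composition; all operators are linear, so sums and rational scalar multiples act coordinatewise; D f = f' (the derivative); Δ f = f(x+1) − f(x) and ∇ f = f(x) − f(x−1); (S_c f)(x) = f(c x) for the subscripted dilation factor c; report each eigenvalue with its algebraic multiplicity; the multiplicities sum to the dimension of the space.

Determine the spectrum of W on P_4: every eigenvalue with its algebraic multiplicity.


image of 1: 0
image of x: 1
image of x^2: -2x + 1
image of x^3: 3x^2 + 9x - 2
image of x^4: -4x^3 + 6x^2 - 16x + 3
the matrix is upper triangular; its diagonal is (0, 0, 0, 0, 0)
for a triangular matrix the eigenvalues are the diagonal entries, with algebraic multiplicity their repetition count

λ = 0 (multiplicity 5)


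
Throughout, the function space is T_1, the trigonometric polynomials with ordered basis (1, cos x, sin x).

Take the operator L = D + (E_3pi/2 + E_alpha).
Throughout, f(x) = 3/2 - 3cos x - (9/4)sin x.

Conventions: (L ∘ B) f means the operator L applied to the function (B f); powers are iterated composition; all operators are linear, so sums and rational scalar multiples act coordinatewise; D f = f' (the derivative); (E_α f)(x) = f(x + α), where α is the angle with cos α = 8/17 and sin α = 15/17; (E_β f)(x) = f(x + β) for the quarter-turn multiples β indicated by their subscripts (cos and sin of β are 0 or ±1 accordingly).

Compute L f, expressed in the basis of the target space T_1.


g(x) = 3 - (231/68)cos x + (27/17)sin x

D f = -(9/4)cos x + 3sin x
E_3pi/2 f = 3/2 + (9/4)cos x - 3sin x
E_alpha f = 3/2 - (231/68)cos x + (27/17)sin x
(E_3pi/2 + E_alpha) f = 3 - (39/34)cos x - (24/17)sin x
(D + (E_3pi/2 + E_alpha)) f = 3 - (231/68)cos x + (27/17)sin x


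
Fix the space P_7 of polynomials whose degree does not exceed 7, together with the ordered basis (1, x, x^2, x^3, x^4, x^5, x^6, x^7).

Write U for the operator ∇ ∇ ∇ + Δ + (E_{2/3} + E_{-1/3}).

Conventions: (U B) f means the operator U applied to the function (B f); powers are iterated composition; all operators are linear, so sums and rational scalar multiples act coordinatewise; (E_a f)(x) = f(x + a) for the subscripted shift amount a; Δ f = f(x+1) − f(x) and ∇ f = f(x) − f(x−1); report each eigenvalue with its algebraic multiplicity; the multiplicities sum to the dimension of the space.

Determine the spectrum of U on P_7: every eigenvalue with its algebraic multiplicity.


λ = 2 (multiplicity 8)

image of 1: 2
image of x: 2x + 4/3
image of x^2: 2x^2 + (8/3)x + 14/9
image of x^3: 2x^3 + 4x^2 + (14/3)x + 196/27
image of x^4: 2x^4 + (16/3)x^3 + (28/3)x^2 + (784/27)x - 2818/81
image of x^5: 2x^5 + (20/3)x^4 + (140/9)x^3 + (1960/27)x^2 - (14090/81)x + 36724/243
image of x^6: 2x^6 + 8x^5 + (70/3)x^4 + (3920/27)x^3 - (14090/27)x^2 + (73448/81)x - 392866/729
image of x^7: 2x^7 + (28/3)x^6 + (98/3)x^5 + (6860/27)x^4 - (98630/81)x^3 + (257068/81)x^2 - (2750062/729)x + 3952036/2187
the matrix is upper triangular; its diagonal is (2, 2, 2, 2, 2, 2, 2, 2)
for a triangular matrix the eigenvalues are the diagonal entries, with algebraic multiplicity their repetition count


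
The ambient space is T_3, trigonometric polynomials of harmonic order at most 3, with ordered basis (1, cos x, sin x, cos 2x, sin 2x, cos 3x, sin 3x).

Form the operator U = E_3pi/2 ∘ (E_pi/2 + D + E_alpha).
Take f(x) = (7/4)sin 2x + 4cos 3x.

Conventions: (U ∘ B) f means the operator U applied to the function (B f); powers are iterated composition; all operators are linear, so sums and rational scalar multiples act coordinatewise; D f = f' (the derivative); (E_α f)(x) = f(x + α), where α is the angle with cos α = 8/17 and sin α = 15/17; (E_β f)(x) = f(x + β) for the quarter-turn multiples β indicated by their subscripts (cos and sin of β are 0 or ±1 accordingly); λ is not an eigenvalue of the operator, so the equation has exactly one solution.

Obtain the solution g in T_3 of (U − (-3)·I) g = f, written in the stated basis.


the image equals g(x) = (2863/16634)cos 2x + (9219/33268)sin 2x + 2cos 3x - (47/26)sin 3x

write g with unknown coordinates in the stated basis and equate coefficients in (U − (-3)·I) g = f
solving from the highest basis element down gives g = (2863/16634)cos 2x + (9219/33268)sin 2x + 2cos 3x - (47/26)sin 3x
check: U g = -(8589/16634)cos 2x + (15281/16634)sin 2x - 2cos 3x + (141/26)sin 3x
so U g − (-3)·g = (7/4)sin 2x + 4cos 3x = f ✓


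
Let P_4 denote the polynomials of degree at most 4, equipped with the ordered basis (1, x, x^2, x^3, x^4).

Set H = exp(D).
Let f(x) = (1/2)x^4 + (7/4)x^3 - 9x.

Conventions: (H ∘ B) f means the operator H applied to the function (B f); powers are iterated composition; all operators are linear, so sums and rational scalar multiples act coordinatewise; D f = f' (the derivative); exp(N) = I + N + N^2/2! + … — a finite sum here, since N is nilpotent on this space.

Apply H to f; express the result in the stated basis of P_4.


the image equals g(x) = (1/2)x^4 + (15/4)x^3 + (33/4)x^2 - (7/4)x - 27/4

order-1 term: 2x^3 + (21/4)x^2 - 9
order-2 term: 3x^2 + (21/4)x
order-3 term: 2x + 7/4
order-4 term: 1/2
the series for exp(D) f terminates at order 4
exp(D) f = (1/2)x^4 + (15/4)x^3 + (33/4)x^2 - (7/4)x - 27/4


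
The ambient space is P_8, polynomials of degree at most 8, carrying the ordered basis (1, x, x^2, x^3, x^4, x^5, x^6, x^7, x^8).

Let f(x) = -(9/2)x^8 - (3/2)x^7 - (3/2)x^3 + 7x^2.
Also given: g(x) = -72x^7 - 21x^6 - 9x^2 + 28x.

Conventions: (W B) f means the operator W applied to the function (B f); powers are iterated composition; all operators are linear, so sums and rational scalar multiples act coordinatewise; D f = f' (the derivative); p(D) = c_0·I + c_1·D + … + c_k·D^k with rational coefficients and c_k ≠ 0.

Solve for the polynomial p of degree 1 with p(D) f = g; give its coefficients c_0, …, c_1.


p(D) = 2·D, i.e. c_0 = 0, c_1 = 2

D^0 f = -(9/2)x^8 - (3/2)x^7 - (3/2)x^3 + 7x^2
D^1 f = -36x^7 - (21/2)x^6 - (9/2)x^2 + 14x
matching coefficients of g against c_0 f + c_1 Df + … from the top degree down determines the c_i
solution: c_0 = 0, c_1 = 2


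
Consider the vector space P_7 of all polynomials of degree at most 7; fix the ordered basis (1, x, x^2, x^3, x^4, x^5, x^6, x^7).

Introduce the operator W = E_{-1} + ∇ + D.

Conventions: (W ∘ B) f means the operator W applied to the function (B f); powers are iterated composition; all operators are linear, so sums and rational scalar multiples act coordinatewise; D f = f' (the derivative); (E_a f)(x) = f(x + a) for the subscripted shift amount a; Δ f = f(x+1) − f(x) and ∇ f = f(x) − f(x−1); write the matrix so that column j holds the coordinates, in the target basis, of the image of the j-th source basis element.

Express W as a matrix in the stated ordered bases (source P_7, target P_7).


the matrix is [[1, 1, 0, 0, 0, 0, 0, 0]; [0, 1, 2, 0, 0, 0, 0, 0]; [0, 0, 1, 3, 0, 0, 0, 0]; [0, 0, 0, 1, 4, 0, 0, 0]; [0, 0, 0, 0, 1, 5, 0, 0]; [0, 0, 0, 0, 0, 1, 6, 0]; [0, 0, 0, 0, 0, 0, 1, 7]; [0, 0, 0, 0, 0, 0, 0, 1]] (rows listed top to bottom)

image of 1: 1
image of x: x + 1
image of x^2: x^2 + 2x
image of x^3: x^3 + 3x^2
image of x^4: x^4 + 4x^3
image of x^5: x^5 + 5x^4
image of x^6: x^6 + 6x^5
image of x^7: x^7 + 7x^6
each image's coordinates form column j of the matrix


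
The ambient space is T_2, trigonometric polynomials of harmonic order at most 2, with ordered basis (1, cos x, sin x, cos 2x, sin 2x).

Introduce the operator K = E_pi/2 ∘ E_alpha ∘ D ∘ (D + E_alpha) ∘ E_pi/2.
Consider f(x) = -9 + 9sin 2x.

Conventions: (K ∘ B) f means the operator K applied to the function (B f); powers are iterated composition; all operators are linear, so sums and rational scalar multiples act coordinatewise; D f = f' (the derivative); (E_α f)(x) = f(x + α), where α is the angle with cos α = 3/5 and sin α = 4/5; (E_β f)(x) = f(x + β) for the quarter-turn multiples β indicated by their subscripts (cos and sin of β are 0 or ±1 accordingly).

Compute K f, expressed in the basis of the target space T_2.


E_pi/2 f = -9 - 9sin 2x
D E_pi/2 f = -18cos 2x
E_alpha E_pi/2 f = -9 - (216/25)cos 2x + (63/25)sin 2x
(D + E_alpha) E_pi/2 f = -9 - (666/25)cos 2x + (63/25)sin 2x
D (D + E_alpha) E_pi/2 f = (126/25)cos 2x + (1332/25)sin 2x
E_alpha D (D + E_alpha) E_pi/2 f = (31086/625)cos 2x - (12348/625)sin 2x
E_pi/2 E_alpha D (D + E_alpha) E_pi/2 f = -(31086/625)cos 2x + (12348/625)sin 2x

g(x) = -(31086/625)cos 2x + (12348/625)sin 2x


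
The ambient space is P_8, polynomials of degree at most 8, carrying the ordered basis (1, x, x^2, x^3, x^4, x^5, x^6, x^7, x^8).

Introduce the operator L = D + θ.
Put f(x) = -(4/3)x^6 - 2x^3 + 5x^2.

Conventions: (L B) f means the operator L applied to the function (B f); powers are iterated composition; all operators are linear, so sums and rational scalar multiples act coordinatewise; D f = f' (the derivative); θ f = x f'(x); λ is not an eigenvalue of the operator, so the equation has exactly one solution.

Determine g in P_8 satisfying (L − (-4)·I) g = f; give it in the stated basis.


g(x) = -(2/15)x^6 + (4/45)x^5 - (1/18)x^4 - (16/63)x^3 + (121/126)x^2 - (121/315)x + 121/1260

write g with unknown coordinates in the stated basis and equate coefficients in (L − (-4)·I) g = f
solving from the highest basis element down gives g = -(2/15)x^6 + (4/45)x^5 - (1/18)x^4 - (16/63)x^3 + (121/126)x^2 - (121/315)x + 121/1260
check: L g = -(4/5)x^6 - (16/45)x^5 + (2/9)x^4 - (62/63)x^3 + (73/63)x^2 + (484/315)x - 121/315
so L g − (-4)·g = -(4/3)x^6 - 2x^3 + 5x^2 = f ✓


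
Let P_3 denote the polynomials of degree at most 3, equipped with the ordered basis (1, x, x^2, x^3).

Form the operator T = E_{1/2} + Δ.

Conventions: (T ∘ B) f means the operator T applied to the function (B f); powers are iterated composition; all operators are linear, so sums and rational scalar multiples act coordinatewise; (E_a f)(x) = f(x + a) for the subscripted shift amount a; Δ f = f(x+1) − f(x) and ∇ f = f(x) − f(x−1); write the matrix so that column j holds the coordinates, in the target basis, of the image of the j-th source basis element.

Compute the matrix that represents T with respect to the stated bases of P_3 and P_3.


the matrix is [[1, 3/2, 5/4, 9/8]; [0, 1, 3, 15/4]; [0, 0, 1, 9/2]; [0, 0, 0, 1]] (rows listed top to bottom)

image of 1: 1
image of x: x + 3/2
image of x^2: x^2 + 3x + 5/4
image of x^3: x^3 + (9/2)x^2 + (15/4)x + 9/8
each image's coordinates form column j of the matrix


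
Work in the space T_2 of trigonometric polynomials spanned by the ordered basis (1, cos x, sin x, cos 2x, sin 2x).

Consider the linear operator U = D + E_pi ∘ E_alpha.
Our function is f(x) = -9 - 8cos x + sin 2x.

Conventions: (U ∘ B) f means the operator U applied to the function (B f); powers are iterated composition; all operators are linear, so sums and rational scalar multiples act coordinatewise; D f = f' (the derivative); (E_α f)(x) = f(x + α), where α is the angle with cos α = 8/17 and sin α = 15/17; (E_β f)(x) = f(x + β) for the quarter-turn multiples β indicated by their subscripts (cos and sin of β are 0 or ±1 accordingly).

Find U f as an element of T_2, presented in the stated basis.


D f = 8sin x + 2cos 2x
E_alpha f = -9 - (64/17)cos x + (120/17)sin x + (240/289)cos 2x - (161/289)sin 2x
E_pi E_alpha f = -9 + (64/17)cos x - (120/17)sin x + (240/289)cos 2x - (161/289)sin 2x
(D + E_pi ∘ E_alpha) f = -9 + (64/17)cos x + (16/17)sin x + (818/289)cos 2x - (161/289)sin 2x

the image equals g(x) = -9 + (64/17)cos x + (16/17)sin x + (818/289)cos 2x - (161/289)sin 2x


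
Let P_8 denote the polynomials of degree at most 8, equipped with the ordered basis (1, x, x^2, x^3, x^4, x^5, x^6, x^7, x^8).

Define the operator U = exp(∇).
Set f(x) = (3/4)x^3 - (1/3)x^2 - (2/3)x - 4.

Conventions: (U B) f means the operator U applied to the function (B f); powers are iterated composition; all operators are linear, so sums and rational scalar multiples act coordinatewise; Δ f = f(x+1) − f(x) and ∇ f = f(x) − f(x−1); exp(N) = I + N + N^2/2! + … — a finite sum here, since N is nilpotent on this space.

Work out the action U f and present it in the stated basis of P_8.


the image equals g(x) = (3/4)x^3 + (23/12)x^2 - (4/3)x - 65/12

order-1 term: (9/4)x^2 - (35/12)x + 5/12
order-2 term: (9/4)x - 31/12
order-3 term: 3/4
the series for exp(∇) f terminates at order 3
exp(∇) f = (3/4)x^3 + (23/12)x^2 - (4/3)x - 65/12


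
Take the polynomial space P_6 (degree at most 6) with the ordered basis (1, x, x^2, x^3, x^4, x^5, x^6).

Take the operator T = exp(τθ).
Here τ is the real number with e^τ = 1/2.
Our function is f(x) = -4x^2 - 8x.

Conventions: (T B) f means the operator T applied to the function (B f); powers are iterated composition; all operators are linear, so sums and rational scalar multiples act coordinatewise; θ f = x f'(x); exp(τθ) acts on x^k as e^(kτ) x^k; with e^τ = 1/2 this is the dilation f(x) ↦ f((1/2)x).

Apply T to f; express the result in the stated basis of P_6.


g(x) = -x^2 - 4x

exp(τθ) x^k = e^(kτ) x^k; with e^τ = 1/2 this sends x^k to (1/2)^k x^k
x ↦ 1/2 x
x^2 ↦ 1/4 x^2
applying this coordinatewise to f: exp(τθ) f = -x^2 - 4x


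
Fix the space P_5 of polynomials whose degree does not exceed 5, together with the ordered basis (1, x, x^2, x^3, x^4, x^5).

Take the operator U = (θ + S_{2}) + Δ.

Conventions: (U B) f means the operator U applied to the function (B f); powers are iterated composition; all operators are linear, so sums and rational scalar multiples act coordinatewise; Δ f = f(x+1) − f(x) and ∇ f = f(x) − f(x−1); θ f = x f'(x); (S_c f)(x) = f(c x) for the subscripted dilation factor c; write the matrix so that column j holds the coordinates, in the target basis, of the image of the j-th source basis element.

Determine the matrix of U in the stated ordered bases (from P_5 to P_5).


image of 1: 1
image of x: 3x + 1
image of x^2: 6x^2 + 2x + 1
image of x^3: 11x^3 + 3x^2 + 3x + 1
image of x^4: 20x^4 + 4x^3 + 6x^2 + 4x + 1
image of x^5: 37x^5 + 5x^4 + 10x^3 + 10x^2 + 5x + 1
each image's coordinates form column j of the matrix

the matrix is [[1, 1, 1, 1, 1, 1]; [0, 3, 2, 3, 4, 5]; [0, 0, 6, 3, 6, 10]; [0, 0, 0, 11, 4, 10]; [0, 0, 0, 0, 20, 5]; [0, 0, 0, 0, 0, 37]] (rows listed top to bottom)


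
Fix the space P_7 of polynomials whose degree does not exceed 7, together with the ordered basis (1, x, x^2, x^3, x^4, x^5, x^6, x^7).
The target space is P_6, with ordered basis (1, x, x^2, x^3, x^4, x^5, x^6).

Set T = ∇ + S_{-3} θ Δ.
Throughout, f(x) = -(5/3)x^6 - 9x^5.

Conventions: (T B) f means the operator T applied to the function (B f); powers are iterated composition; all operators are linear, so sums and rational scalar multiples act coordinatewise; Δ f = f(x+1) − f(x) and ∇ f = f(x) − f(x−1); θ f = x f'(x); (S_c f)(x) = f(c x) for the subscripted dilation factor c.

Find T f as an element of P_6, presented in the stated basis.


the image equals g(x) = 12140x^5 - 22700x^4 + (30140/3)x^3 - 2135x^2 + 200x - 22/3

∇ f = -10x^5 - 20x^4 + (170/3)x^3 - 65x^2 + 35x - 22/3
Δ f = -10x^5 - 70x^4 - (370/3)x^3 - 115x^2 - 55x - 32/3
θ Δ f = -50x^5 - 280x^4 - 370x^3 - 230x^2 - 55x
S_{-3} θ Δ f = 12150x^5 - 22680x^4 + 9990x^3 - 2070x^2 + 165x
(∇ + S_{-3} θ Δ) f = 12140x^5 - 22700x^4 + (30140/3)x^3 - 2135x^2 + 200x - 22/3


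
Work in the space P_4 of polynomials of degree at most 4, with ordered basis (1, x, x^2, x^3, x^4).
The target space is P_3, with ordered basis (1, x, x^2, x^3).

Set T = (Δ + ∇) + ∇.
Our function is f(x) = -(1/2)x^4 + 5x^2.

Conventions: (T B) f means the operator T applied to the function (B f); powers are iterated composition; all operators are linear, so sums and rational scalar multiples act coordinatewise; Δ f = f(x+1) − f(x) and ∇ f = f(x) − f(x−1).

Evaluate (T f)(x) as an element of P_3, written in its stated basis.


Δ f = -2x^3 - 3x^2 + 8x + 9/2
∇ f = -2x^3 + 3x^2 + 8x - 9/2
(Δ + ∇) f = -4x^3 + 16x
∇ f = -2x^3 + 3x^2 + 8x - 9/2
((Δ + ∇) + ∇) f = -6x^3 + 3x^2 + 24x - 9/2

the image equals g(x) = -6x^3 + 3x^2 + 24x - 9/2


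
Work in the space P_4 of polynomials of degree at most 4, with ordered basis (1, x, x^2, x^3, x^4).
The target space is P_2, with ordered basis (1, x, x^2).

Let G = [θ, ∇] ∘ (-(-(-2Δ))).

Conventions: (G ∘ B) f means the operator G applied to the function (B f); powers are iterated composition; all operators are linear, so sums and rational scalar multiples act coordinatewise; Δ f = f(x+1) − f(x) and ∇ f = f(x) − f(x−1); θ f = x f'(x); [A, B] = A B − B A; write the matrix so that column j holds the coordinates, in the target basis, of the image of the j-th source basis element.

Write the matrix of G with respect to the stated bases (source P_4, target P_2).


the matrix is [[0, 0, 4, -6, 8]; [0, 0, 0, 12, -24]; [0, 0, 0, 0, 24]] (rows listed top to bottom)

image of 1: 0
image of x: 0
image of x^2: 4
image of x^3: 12x - 6
image of x^4: 24x^2 - 24x + 8
each image's coordinates form column j of the matrix


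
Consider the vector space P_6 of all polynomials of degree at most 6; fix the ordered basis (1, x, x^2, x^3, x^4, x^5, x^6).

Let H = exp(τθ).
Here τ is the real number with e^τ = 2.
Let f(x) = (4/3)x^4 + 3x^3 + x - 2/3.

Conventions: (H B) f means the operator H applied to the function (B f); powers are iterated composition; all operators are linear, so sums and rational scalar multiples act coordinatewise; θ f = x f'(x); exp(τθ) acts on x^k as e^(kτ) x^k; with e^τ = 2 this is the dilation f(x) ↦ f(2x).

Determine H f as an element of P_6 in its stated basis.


exp(τθ) x^k = e^(kτ) x^k; with e^τ = 2 this sends x^k to 2^k x^k
x ↦ 2 x
x^3 ↦ 8 x^3
x^4 ↦ 16 x^4
applying this coordinatewise to f: exp(τθ) f = (64/3)x^4 + 24x^3 + 2x - 2/3

the result is g(x) = (64/3)x^4 + 24x^3 + 2x - 2/3


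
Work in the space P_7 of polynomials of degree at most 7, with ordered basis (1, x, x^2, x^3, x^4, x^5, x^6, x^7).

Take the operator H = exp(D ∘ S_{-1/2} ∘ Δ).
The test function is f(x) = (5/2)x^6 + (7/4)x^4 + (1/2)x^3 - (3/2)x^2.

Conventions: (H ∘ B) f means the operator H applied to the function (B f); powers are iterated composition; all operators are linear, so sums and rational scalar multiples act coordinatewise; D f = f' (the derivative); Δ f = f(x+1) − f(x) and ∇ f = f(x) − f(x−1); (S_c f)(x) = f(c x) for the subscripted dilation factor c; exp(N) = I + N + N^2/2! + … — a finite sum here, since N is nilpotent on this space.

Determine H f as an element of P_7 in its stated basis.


the image equals g(x) = (5/2)x^6 - (19/32)x^4 + (79/8)x^3 - (2703/128)x^2 + (1809/64)x - 619/128

order-1 term: -(75/32)x^4 + (75/8)x^3 - (171/8)x^2 + (99/4)x - 41/4
order-2 term: (225/128)x^2 + (225/64)x + 6
order-3 term: -75/128
the series for exp(D ∘ S_{-1/2} ∘ Δ) f terminates at order 3
exp(D ∘ S_{-1/2} ∘ Δ) f = (5/2)x^6 - (19/32)x^4 + (79/8)x^3 - (2703/128)x^2 + (1809/64)x - 619/128
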